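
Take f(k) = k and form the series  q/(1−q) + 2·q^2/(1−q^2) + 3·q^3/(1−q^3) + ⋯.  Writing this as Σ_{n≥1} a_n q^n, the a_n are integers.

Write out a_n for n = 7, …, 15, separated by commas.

[q^7] f(7)=7,f(1)=1 ⇒ 8
n=8: 1·8 2·4 4·2 8·1  f→[1+2+4+8]=15
q^9  k|9↦f(k): 1:1 3:3 9:9  a_9=13
d|10:{10,5,2,1}  Σf=10+5+2+1=18
[q^11] f(1)=1,f(11)=11 ⇒ 12
[q^12] f(12)=12,f(6)=6,f(4)=4,f(3)=3,f(2)=2,f(1)=1 ⇒ 28
q^13  k|13↦f(k): 1:1 13:13  a_13=14
n=14: 1·14 2·7 7·2 14·1  f→[1+2+7+14]=24
[q^15] f(1)=1,f(3)=3,f(5)=5,f(15)=15 ⇒ 24

8, 15, 13, 18, 12, 28, 14, 24, 24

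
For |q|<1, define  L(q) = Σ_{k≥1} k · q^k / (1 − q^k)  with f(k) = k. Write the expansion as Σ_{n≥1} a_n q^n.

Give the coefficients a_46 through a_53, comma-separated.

q^46  k|46↦f(k): 1:1 2:2 23:23 46:46  a_46=72
d|47:{47,1}  Σf=47+1=48
q^48  k|48↦f(k): 48:48 24:24 16:16 12:12 8:8 6:6 4:4 3:3 2:2 1:1  a_48=124
d|49:{49,7,1}  Σf=49+7+1=57
[q^50] f(1)=1,f(2)=2,f(5)=5,f(10)=10,f(25)=25,f(50)=50 ⇒ 93
[q^51] f(1)=1,f(3)=3,f(17)=17,f(51)=51 ⇒ 72
[q^52] f(52)=52,f(26)=26,f(13)=13,f(4)=4,f(2)=2,f(1)=1 ⇒ 98
n=53: 1·53 53·1  f→[1+53]=54

72, 48, 124, 57, 93, 72, 98, 54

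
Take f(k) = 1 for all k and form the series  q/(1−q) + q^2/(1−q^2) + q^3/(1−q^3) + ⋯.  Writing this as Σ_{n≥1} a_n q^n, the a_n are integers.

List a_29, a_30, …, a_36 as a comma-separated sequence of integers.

n=29: 1·29 29·1  f→[1+1]=2
d|30:{1,2,3,5,6,10,15,30}  Σf=1+1+1+1+1+1+1+1=8
q^31  k|31↦f(k): 1:1 31:1  a_31=2
q^32  k|32↦f(k): 1:1 2:1 4:1 8:1 16:1 32:1  a_32=6
d|33:{1,3,11,33}  Σf=1+1+1+1=4
d|34:{1,2,17,34}  Σf=1+1+1+1=4
[q^35] f(1)=1,f(5)=1,f(7)=1,f(35)=1 ⇒ 4
q^36  k|36↦f(k): 1:1 2:1 3:1 4:1 6:1 9:1 12:1 18:1 36:1  a_36=9

2, 8, 2, 6, 4, 4, 4, 9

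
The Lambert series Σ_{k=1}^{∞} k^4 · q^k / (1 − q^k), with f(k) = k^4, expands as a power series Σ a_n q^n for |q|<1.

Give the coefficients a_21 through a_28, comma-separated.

[q^21] f(21)=194481,f(7)=2401,f(3)=81,f(1)=1 ⇒ 196964
n=22: 22·1 11·2 2·11 1·22  f→[234256+14641+16+1]=248914
[q^23] f(1)=1,f(23)=279841 ⇒ 279842
q^24  k|24↦f(k): 1:1 2:16 3:81 4:256 6:1296 8:4096 12:20736 24:331776  a_24=358258
[q^25] f(25)=390625,f(5)=625,f(1)=1 ⇒ 391251
q^26  k|26↦f(k): 1:1 2:16 13:28561 26:456976  a_26=485554
d|27:{1,3,9,27}  Σf=1+81+6561+531441=538084
d|28:{1,2,4,7,14,28}  Σf=1+16+256+2401+38416+614656=655746

196964, 248914, 279842, 358258, 391251, 485554, 538084, 655746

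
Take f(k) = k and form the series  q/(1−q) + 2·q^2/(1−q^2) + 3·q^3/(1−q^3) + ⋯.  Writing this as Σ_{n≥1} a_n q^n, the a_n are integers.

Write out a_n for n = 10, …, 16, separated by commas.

[q^10] f(1)=1,f(2)=2,f(5)=5,f(10)=10 ⇒ 18
d|11:{11,1}  Σf=11+1=12
d|12:{12,6,4,3,2,1}  Σf=12+6+4+3+2+1=28
n=13: 1·13 13·1  f→[1+13]=14
[q^14] f(1)=1,f(2)=2,f(7)=7,f(14)=14 ⇒ 24
[q^15] f(1)=1,f(3)=3,f(5)=5,f(15)=15 ⇒ 24
n=16: 1·16 2·8 4·4 8·2 16·1  f→[1+2+4+8+16]=31

18, 12, 28, 14, 24, 24, 31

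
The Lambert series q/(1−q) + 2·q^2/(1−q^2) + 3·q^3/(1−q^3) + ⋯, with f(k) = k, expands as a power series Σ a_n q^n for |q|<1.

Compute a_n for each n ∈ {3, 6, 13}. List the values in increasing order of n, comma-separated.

q^3  k|3↦f(k): 1:1 3:3  a_3=4
n=6: 6·1 3·2 2·3 1·6  f→[6+3+2+1]=12
d|13:{1,13}  Σf=1+13=14

4, 12, 14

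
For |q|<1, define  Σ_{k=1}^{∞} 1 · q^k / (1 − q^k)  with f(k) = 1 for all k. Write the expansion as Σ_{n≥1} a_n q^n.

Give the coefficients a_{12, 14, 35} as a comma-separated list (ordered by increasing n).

n=12: 12·1 6·2 4·3 3·4 2·6 1·12  f→[1+1+1+1+1+1]=6
q^14  k|14↦f(k): 14:1 7:1 2:1 1:1  a_14=4
[q^35] f(1)=1,f(5)=1,f(7)=1,f(35)=1 ⇒ 4

6, 4, 4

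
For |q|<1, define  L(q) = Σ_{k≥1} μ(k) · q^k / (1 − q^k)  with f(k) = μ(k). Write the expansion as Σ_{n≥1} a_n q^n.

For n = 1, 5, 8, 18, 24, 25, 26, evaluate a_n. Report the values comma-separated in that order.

q^1  k|1↦μ(k): 1:1  a_1=1
d|5:{5,1}  Σμ=(-1)+1=0
n=8: 8·1 4·2 2·4 1·8  μ→[0+0+(-1)+1]=0
d|18:{1,2,3,6,9,18}  Σμ=1+(-1)+(-1)+1+0+0=0
d|24:{1,2,3,4,6,8,12,24}  Σμ=1+(-1)+(-1)+0+1+0+0+0=0
n=25: 1·25 5·5 25·1  μ→[1+(-1)+0]=0
[q^26] μ(1)=1,μ(2)=-1,μ(13)=-1,μ(26)=1 ⇒ 0

1, 0, 0, 0, 0, 0, 0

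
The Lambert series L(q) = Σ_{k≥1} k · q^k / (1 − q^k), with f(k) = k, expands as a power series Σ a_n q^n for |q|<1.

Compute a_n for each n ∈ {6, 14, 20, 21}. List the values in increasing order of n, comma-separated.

12, 24, 42, 32

[q^6] f(6)=6,f(3)=3,f(2)=2,f(1)=1 ⇒ 12
q^14  k|14↦f(k): 1:1 2:2 7:7 14:14  a_14=24
n=20: 20·1 10·2 5·4 4·5 2·10 1·20  f→[20+10+5+4+2+1]=42
q^21  k|21↦f(k): 21:21 7:7 3:3 1:1  a_21=32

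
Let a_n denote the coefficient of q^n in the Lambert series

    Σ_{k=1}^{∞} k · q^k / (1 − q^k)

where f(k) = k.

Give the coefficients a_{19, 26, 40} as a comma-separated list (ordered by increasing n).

20, 42, 90

n=19: 19·1 1·19  f→[19+1]=20
[q^26] f(1)=1,f(2)=2,f(13)=13,f(26)=26 ⇒ 42
n=40: 40·1 20·2 10·4 8·5 5·8 4·10 2·20 1·40  f→[40+20+10+8+5+4+2+1]=90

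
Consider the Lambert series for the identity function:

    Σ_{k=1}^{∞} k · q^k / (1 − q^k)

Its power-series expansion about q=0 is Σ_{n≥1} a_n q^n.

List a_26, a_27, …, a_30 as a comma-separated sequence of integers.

42, 40, 56, 30, 72

n=26: 26·1 13·2 2·13 1·26  f→[26+13+2+1]=42
d|27:{27,9,3,1}  Σf=27+9+3+1=40
n=28: 28·1 14·2 7·4 4·7 2·14 1·28  f→[28+14+7+4+2+1]=56
d|29:{29,1}  Σf=29+1=30
q^30  k|30↦f(k): 1:1 2:2 3:3 5:5 6:6 10:10 15:15 30:30  a_30=72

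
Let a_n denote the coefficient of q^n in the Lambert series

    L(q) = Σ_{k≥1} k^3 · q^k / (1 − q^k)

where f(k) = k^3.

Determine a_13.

n=13: 13·1 1·13  f→[2197+1]=2198

a_13 = 2198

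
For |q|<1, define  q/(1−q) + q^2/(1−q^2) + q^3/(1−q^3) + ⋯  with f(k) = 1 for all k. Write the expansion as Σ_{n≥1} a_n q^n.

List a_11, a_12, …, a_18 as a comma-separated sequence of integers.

2, 6, 2, 4, 4, 5, 2, 6

[q^11] f(1)=1,f(11)=1 ⇒ 2
q^12  k|12↦f(k): 1:1 2:1 3:1 4:1 6:1 12:1  a_12=6
[q^13] f(1)=1,f(13)=1 ⇒ 2
d|14:{1,2,7,14}  Σf=1+1+1+1=4
q^15  k|15↦f(k): 1:1 3:1 5:1 15:1  a_15=4
d|16:{16,8,4,2,1}  Σf=1+1+1+1+1=5
[q^17] f(1)=1,f(17)=1 ⇒ 2
q^18  k|18↦f(k): 18:1 9:1 6:1 3:1 2:1 1:1  a_18=6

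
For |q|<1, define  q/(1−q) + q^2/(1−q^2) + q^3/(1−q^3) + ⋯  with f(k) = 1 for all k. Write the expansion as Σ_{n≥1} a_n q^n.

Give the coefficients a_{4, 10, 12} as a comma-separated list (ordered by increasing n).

3, 4, 6

n=4: 1·4 2·2 4·1  f→[1+1+1]=3
d|10:{10,5,2,1}  Σf=1+1+1+1=4
[q^12] f(12)=1,f(6)=1,f(4)=1,f(3)=1,f(2)=1,f(1)=1 ⇒ 6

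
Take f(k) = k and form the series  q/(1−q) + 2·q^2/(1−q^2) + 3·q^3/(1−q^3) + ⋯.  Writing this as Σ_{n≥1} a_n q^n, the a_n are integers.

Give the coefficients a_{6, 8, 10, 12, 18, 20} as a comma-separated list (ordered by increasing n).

d|6:{1,2,3,6}  Σf=1+2+3+6=12
d|8:{8,4,2,1}  Σf=8+4+2+1=15
n=10: 10·1 5·2 2·5 1·10  f→[10+5+2+1]=18
d|12:{1,2,3,4,6,12}  Σf=1+2+3+4+6+12=28
q^18  k|18↦f(k): 1:1 2:2 3:3 6:6 9:9 18:18  a_18=39
[q^20] f(20)=20,f(10)=10,f(5)=5,f(4)=4,f(2)=2,f(1)=1 ⇒ 42

12, 15, 18, 28, 39, 42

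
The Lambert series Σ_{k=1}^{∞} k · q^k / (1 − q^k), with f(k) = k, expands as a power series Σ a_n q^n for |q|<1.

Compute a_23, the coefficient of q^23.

a_23 = 24

q^23  k|23↦f(k): 1:1 23:23  a_23=24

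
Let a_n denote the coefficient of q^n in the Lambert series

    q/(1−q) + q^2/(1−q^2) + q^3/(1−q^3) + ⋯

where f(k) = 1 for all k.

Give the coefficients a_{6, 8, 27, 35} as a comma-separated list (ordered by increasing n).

[q^6] f(6)=1,f(3)=1,f(2)=1,f(1)=1 ⇒ 4
q^8  k|8↦f(k): 8:1 4:1 2:1 1:1  a_8=4
n=27: 27·1 9·3 3·9 1·27  f→[1+1+1+1]=4
[q^35] f(35)=1,f(7)=1,f(5)=1,f(1)=1 ⇒ 4

4, 4, 4, 4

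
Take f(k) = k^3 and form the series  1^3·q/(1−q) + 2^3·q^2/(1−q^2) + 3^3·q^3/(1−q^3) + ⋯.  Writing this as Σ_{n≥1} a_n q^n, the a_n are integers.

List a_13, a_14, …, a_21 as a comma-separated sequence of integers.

n=13: 1·13 13·1  f→[1+2197]=2198
d|14:{14,7,2,1}  Σf=2744+343+8+1=3096
q^15  k|15↦f(k): 15:3375 5:125 3:27 1:1  a_15=3528
d|16:{1,2,4,8,16}  Σf=1+8+64+512+4096=4681
q^17  k|17↦f(k): 17:4913 1:1  a_17=4914
q^18  k|18↦f(k): 18:5832 9:729 6:216 3:27 2:8 1:1  a_18=6813
n=19: 19·1 1·19  f→[6859+1]=6860
q^20  k|20↦f(k): 1:1 2:8 4:64 5:125 10:1000 20:8000  a_20=9198
q^21  k|21↦f(k): 21:9261 7:343 3:27 1:1  a_21=9632

2198, 3096, 3528, 4681, 4914, 6813, 6860, 9198, 9632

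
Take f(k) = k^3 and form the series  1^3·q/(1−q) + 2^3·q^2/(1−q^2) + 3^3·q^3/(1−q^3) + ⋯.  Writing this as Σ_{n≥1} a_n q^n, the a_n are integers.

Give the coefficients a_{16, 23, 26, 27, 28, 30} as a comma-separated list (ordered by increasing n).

4681, 12168, 19782, 20440, 25112, 31752

[q^16] f(1)=1,f(2)=8,f(4)=64,f(8)=512,f(16)=4096 ⇒ 4681
n=23: 23·1 1·23  f→[12167+1]=12168
[q^26] f(26)=17576,f(13)=2197,f(2)=8,f(1)=1 ⇒ 19782
d|27:{1,3,9,27}  Σf=1+27+729+19683=20440
d|28:{28,14,7,4,2,1}  Σf=21952+2744+343+64+8+1=25112
d|30:{30,15,10,6,5,3,2,1}  Σf=27000+3375+1000+216+125+27+8+1=31752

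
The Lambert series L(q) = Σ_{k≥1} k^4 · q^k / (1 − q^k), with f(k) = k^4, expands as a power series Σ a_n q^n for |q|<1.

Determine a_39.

[q^39] f(1)=1,f(3)=81,f(13)=28561,f(39)=2313441 ⇒ 2342084

a_39 = 2342084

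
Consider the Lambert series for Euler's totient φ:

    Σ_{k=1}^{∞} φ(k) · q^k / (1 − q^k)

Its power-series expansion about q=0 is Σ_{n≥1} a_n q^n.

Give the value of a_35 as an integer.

[q^35] φ(1)=1,φ(5)=4,φ(7)=6,φ(35)=24 ⇒ 35

a_35 = 35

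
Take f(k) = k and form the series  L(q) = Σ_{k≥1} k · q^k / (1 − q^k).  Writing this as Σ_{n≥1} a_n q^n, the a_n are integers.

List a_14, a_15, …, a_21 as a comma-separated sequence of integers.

d|14:{14,7,2,1}  Σf=14+7+2+1=24
q^15  k|15↦f(k): 1:1 3:3 5:5 15:15  a_15=24
n=16: 1·16 2·8 4·4 8·2 16·1  f→[1+2+4+8+16]=31
d|17:{17,1}  Σf=17+1=18
n=18: 18·1 9·2 6·3 3·6 2·9 1·18  f→[18+9+6+3+2+1]=39
d|19:{19,1}  Σf=19+1=20
d|20:{20,10,5,4,2,1}  Σf=20+10+5+4+2+1=42
[q^21] f(1)=1,f(3)=3,f(7)=7,f(21)=21 ⇒ 32

24, 24, 31, 18, 39, 20, 42, 32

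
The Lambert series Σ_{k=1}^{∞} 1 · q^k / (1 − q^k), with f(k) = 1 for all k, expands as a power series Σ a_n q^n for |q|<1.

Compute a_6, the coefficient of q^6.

a_6 = 4

n=6: 6·1 3·2 2·3 1·6  f→[1+1+1+1]=4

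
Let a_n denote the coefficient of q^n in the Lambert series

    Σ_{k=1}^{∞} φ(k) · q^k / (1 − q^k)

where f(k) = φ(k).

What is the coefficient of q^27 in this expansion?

q^27  k|27↦φ(k): 1:1 3:2 9:6 27:18  a_27=27

a_27 = 27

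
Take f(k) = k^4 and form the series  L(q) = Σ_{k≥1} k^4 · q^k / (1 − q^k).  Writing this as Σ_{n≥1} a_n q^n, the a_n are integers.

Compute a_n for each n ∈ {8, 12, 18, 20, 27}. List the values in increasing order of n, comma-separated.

4369, 22386, 112931, 170898, 538084

[q^8] f(8)=4096,f(4)=256,f(2)=16,f(1)=1 ⇒ 4369
q^12  k|12↦f(k): 12:20736 6:1296 4:256 3:81 2:16 1:1  a_12=22386
d|18:{18,9,6,3,2,1}  Σf=104976+6561+1296+81+16+1=112931
[q^20] f(20)=160000,f(10)=10000,f(5)=625,f(4)=256,f(2)=16,f(1)=1 ⇒ 170898
q^27  k|27↦f(k): 1:1 3:81 9:6561 27:531441  a_27=538084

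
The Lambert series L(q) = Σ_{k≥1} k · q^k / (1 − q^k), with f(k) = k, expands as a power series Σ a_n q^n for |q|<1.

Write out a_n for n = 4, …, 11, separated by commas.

n=4: 4·1 2·2 1·4  f→[4+2+1]=7
[q^5] f(5)=5,f(1)=1 ⇒ 6
q^6  k|6↦f(k): 1:1 2:2 3:3 6:6  a_6=12
q^7  k|7↦f(k): 1:1 7:7  a_7=8
n=8: 8·1 4·2 2·4 1·8  f→[8+4+2+1]=15
d|9:{9,3,1}  Σf=9+3+1=13
n=10: 10·1 5·2 2·5 1·10  f→[10+5+2+1]=18
d|11:{11,1}  Σf=11+1=12

7, 6, 12, 8, 15, 13, 18, 12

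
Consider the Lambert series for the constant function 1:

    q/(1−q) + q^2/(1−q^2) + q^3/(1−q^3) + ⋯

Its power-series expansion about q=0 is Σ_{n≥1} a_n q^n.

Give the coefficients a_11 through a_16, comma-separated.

2, 6, 2, 4, 4, 5

[q^11] f(11)=1,f(1)=1 ⇒ 2
[q^12] f(12)=1,f(6)=1,f(4)=1,f(3)=1,f(2)=1,f(1)=1 ⇒ 6
[q^13] f(1)=1,f(13)=1 ⇒ 2
d|14:{1,2,7,14}  Σf=1+1+1+1=4
[q^15] f(1)=1,f(3)=1,f(5)=1,f(15)=1 ⇒ 4
[q^16] f(16)=1,f(8)=1,f(4)=1,f(2)=1,f(1)=1 ⇒ 5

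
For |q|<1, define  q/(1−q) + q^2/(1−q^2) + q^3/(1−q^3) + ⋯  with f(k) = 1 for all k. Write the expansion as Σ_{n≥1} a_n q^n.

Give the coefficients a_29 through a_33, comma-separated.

n=29: 29·1 1·29  f→[1+1]=2
q^30  k|30↦f(k): 1:1 2:1 3:1 5:1 6:1 10:1 15:1 30:1  a_30=8
[q^31] f(31)=1,f(1)=1 ⇒ 2
d|32:{1,2,4,8,16,32}  Σf=1+1+1+1+1+1=6
q^33  k|33↦f(k): 33:1 11:1 3:1 1:1  a_33=4

2, 8, 2, 6, 4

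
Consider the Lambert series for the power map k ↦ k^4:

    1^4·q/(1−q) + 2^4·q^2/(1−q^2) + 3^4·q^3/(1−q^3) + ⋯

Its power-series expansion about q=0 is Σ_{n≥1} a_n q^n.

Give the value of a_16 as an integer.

[q^16] f(1)=1,f(2)=16,f(4)=256,f(8)=4096,f(16)=65536 ⇒ 69905

a_16 = 69905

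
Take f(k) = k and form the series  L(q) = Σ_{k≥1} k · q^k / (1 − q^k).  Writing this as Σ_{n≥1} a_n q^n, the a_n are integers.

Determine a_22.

d|22:{22,11,2,1}  Σf=22+11+2+1=36

a_22 = 36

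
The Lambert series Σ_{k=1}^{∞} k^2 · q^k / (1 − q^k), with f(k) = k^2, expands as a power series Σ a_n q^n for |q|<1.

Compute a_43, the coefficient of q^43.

a_43 = 1850

q^43  k|43↦f(k): 1:1 43:1849  a_43=1850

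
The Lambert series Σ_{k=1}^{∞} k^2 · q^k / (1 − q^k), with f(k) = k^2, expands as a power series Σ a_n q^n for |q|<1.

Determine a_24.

d|24:{1,2,3,4,6,8,12,24}  Σf=1+4+9+16+36+64+144+576=850

a_24 = 850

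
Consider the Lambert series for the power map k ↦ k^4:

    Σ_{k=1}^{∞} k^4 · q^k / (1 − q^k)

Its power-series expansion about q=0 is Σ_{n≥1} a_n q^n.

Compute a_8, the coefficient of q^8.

a_8 = 4369

d|8:{8,4,2,1}  Σf=4096+256+16+1=4369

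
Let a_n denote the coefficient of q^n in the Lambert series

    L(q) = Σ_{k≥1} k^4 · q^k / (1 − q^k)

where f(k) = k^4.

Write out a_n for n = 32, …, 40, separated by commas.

1118481, 1200644, 1419874, 1503652, 1813539, 1874162, 2215474, 2342084, 2734994

q^32  k|32↦f(k): 32:1048576 16:65536 8:4096 4:256 2:16 1:1  a_32=1118481
d|33:{1,3,11,33}  Σf=1+81+14641+1185921=1200644
[q^34] f(34)=1336336,f(17)=83521,f(2)=16,f(1)=1 ⇒ 1419874
d|35:{35,7,5,1}  Σf=1500625+2401+625+1=1503652
q^36  k|36↦f(k): 36:1679616 18:104976 12:20736 9:6561 6:1296 4:256 3:81 2:16 1:1  a_36=1813539
[q^37] f(37)=1874161,f(1)=1 ⇒ 1874162
[q^38] f(38)=2085136,f(19)=130321,f(2)=16,f(1)=1 ⇒ 2215474
n=39: 1·39 3·13 13·3 39·1  f→[1+81+28561+2313441]=2342084
q^40  k|40↦f(k): 40:2560000 20:160000 10:10000 8:4096 5:625 4:256 2:16 1:1  a_40=2734994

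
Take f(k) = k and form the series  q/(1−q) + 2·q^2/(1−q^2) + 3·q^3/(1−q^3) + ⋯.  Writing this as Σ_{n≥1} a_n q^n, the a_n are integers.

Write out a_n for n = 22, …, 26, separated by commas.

[q^22] f(1)=1,f(2)=2,f(11)=11,f(22)=22 ⇒ 36
[q^23] f(1)=1,f(23)=23 ⇒ 24
n=24: 24·1 12·2 8·3 6·4 4·6 3·8 2·12 1·24  f→[24+12+8+6+4+3+2+1]=60
d|25:{1,5,25}  Σf=1+5+25=31
q^26  k|26↦f(k): 26:26 13:13 2:2 1:1  a_26=42

36, 24, 60, 31, 42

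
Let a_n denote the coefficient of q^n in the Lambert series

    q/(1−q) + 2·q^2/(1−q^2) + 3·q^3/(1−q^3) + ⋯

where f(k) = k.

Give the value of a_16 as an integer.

[q^16] f(16)=16,f(8)=8,f(4)=4,f(2)=2,f(1)=1 ⇒ 31

a_16 = 31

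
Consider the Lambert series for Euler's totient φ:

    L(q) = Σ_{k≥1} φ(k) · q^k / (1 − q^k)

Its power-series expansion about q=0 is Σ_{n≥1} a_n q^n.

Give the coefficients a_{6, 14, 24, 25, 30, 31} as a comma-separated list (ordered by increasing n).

q^6  k|6↦φ(k): 1:1 2:1 3:2 6:2  a_6=6
d|14:{14,7,2,1}  Σφ=6+6+1+1=14
d|24:{1,2,3,4,6,8,12,24}  Σφ=1+1+2+2+2+4+4+8=24
n=25: 1·25 5·5 25·1  φ→[1+4+20]=25
n=30: 1·30 2·15 3·10 5·6 6·5 10·3 15·2 30·1  φ→[1+1+2+4+2+4+8+8]=30
q^31  k|31↦φ(k): 31:30 1:1  a_31=31

6, 14, 24, 25, 30, 31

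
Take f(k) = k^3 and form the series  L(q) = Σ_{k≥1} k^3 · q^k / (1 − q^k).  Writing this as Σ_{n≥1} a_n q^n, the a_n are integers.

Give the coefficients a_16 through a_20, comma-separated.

4681, 4914, 6813, 6860, 9198

n=16: 16·1 8·2 4·4 2·8 1·16  f→[4096+512+64+8+1]=4681
n=17: 1·17 17·1  f→[1+4913]=4914
q^18  k|18↦f(k): 18:5832 9:729 6:216 3:27 2:8 1:1  a_18=6813
q^19  k|19↦f(k): 1:1 19:6859  a_19=6860
n=20: 20·1 10·2 5·4 4·5 2·10 1·20  f→[8000+1000+125+64+8+1]=9198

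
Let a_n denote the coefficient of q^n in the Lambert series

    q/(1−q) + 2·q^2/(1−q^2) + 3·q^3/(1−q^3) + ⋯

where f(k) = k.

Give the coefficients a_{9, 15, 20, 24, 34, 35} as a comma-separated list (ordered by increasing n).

q^9  k|9↦f(k): 1:1 3:3 9:9  a_9=13
q^15  k|15↦f(k): 1:1 3:3 5:5 15:15  a_15=24
q^20  k|20↦f(k): 20:20 10:10 5:5 4:4 2:2 1:1  a_20=42
q^24  k|24↦f(k): 24:24 12:12 8:8 6:6 4:4 3:3 2:2 1:1  a_24=60
d|34:{1,2,17,34}  Σf=1+2+17+34=54
q^35  k|35↦f(k): 35:35 7:7 5:5 1:1  a_35=48

13, 24, 42, 60, 54, 48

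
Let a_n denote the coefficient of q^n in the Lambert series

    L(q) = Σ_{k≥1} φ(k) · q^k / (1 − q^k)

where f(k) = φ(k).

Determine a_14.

d|14:{14,7,2,1}  Σφ=6+6+1+1=14

a_14 = 14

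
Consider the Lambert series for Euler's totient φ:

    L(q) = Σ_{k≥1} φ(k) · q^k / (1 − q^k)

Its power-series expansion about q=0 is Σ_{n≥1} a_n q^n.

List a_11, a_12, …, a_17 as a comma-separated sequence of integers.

d|11:{1,11}  Σφ=1+10=11
[q^12] φ(12)=4,φ(6)=2,φ(4)=2,φ(3)=2,φ(2)=1,φ(1)=1 ⇒ 12
d|13:{1,13}  Σφ=1+12=13
q^14  k|14↦φ(k): 1:1 2:1 7:6 14:6  a_14=14
[q^15] φ(1)=1,φ(3)=2,φ(5)=4,φ(15)=8 ⇒ 15
[q^16] φ(1)=1,φ(2)=1,φ(4)=2,φ(8)=4,φ(16)=8 ⇒ 16
q^17  k|17↦φ(k): 1:1 17:16  a_17=17

11, 12, 13, 14, 15, 16, 17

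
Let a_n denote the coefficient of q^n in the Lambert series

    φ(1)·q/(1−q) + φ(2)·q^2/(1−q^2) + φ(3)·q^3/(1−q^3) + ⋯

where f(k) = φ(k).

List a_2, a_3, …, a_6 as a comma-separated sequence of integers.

n=2: 1·2 2·1  φ→[1+1]=2
n=3: 1·3 3·1  φ→[1+2]=3
[q^4] φ(4)=2,φ(2)=1,φ(1)=1 ⇒ 4
[q^5] φ(5)=4,φ(1)=1 ⇒ 5
d|6:{6,3,2,1}  Σφ=2+2+1+1=6

2, 3, 4, 5, 6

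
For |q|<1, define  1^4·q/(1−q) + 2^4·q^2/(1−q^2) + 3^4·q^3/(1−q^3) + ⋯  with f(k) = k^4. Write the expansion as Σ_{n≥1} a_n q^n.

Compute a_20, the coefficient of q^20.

q^20  k|20↦f(k): 20:160000 10:10000 5:625 4:256 2:16 1:1  a_20=170898

a_20 = 170898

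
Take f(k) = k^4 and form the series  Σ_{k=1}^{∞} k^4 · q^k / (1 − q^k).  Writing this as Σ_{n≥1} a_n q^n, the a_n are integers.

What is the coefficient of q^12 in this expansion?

q^12  k|12↦f(k): 1:1 2:16 3:81 4:256 6:1296 12:20736  a_12=22386

a_12 = 22386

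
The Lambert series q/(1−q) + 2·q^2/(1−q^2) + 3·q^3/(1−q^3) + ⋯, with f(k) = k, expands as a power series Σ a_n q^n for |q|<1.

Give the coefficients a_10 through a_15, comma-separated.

18, 12, 28, 14, 24, 24

d|10:{10,5,2,1}  Σf=10+5+2+1=18
d|11:{11,1}  Σf=11+1=12
q^12  k|12↦f(k): 1:1 2:2 3:3 4:4 6:6 12:12  a_12=28
q^13  k|13↦f(k): 1:1 13:13  a_13=14
q^14  k|14↦f(k): 1:1 2:2 7:7 14:14  a_14=24
n=15: 1·15 3·5 5·3 15·1  f→[1+3+5+15]=24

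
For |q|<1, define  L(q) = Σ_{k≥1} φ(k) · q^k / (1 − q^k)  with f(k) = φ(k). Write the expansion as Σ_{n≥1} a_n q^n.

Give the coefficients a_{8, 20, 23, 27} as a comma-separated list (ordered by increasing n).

n=8: 8·1 4·2 2·4 1·8  φ→[4+2+1+1]=8
n=20: 20·1 10·2 5·4 4·5 2·10 1·20  φ→[8+4+4+2+1+1]=20
q^23  k|23↦φ(k): 1:1 23:22  a_23=23
d|27:{27,9,3,1}  Σφ=18+6+2+1=27

8, 20, 23, 27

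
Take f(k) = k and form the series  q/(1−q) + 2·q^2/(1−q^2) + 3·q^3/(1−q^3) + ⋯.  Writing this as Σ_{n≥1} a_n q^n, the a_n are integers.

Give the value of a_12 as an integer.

[q^12] f(1)=1,f(2)=2,f(3)=3,f(4)=4,f(6)=6,f(12)=12 ⇒ 28

a_12 = 28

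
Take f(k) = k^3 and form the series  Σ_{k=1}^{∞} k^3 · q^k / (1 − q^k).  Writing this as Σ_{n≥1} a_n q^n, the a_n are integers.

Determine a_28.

a_28 = 25112

[q^28] f(1)=1,f(2)=8,f(4)=64,f(7)=343,f(14)=2744,f(28)=21952 ⇒ 25112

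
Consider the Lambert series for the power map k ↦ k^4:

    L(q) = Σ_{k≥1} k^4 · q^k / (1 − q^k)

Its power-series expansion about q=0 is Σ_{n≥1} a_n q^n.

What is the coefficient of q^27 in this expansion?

d|27:{1,3,9,27}  Σf=1+81+6561+531441=538084

a_27 = 538084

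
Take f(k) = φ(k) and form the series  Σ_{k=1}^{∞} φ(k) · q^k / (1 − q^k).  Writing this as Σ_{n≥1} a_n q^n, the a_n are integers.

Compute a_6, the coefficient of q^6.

n=6: 6·1 3·2 2·3 1·6  φ→[2+2+1+1]=6

a_6 = 6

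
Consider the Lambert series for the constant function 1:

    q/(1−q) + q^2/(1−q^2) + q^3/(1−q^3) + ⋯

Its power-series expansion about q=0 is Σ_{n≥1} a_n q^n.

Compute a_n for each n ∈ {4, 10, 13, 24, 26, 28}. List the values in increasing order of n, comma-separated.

d|4:{4,2,1}  Σf=1+1+1=3
n=10: 1·10 2·5 5·2 10·1  f→[1+1+1+1]=4
[q^13] f(13)=1,f(1)=1 ⇒ 2
q^24  k|24↦f(k): 1:1 2:1 3:1 4:1 6:1 8:1 12:1 24:1  a_24=8
n=26: 1·26 2·13 13·2 26·1  f→[1+1+1+1]=4
q^28  k|28↦f(k): 1:1 2:1 4:1 7:1 14:1 28:1  a_28=6

3, 4, 2, 8, 4, 6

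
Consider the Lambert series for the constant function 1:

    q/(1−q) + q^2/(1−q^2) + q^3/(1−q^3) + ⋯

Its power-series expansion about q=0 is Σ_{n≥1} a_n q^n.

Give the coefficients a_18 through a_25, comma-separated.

6, 2, 6, 4, 4, 2, 8, 3

d|18:{1,2,3,6,9,18}  Σf=1+1+1+1+1+1=6
q^19  k|19↦f(k): 1:1 19:1  a_19=2
n=20: 20·1 10·2 5·4 4·5 2·10 1·20  f→[1+1+1+1+1+1]=6
d|21:{21,7,3,1}  Σf=1+1+1+1=4
q^22  k|22↦f(k): 22:1 11:1 2:1 1:1  a_22=4
[q^23] f(1)=1,f(23)=1 ⇒ 2
q^24  k|24↦f(k): 1:1 2:1 3:1 4:1 6:1 8:1 12:1 24:1  a_24=8
q^25  k|25↦f(k): 25:1 5:1 1:1  a_25=3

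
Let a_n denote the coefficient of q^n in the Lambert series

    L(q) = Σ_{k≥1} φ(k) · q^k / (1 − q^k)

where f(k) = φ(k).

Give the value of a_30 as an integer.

n=30: 30·1 15·2 10·3 6·5 5·6 3·10 2·15 1·30  φ→[8+8+4+2+4+2+1+1]=30

a_30 = 30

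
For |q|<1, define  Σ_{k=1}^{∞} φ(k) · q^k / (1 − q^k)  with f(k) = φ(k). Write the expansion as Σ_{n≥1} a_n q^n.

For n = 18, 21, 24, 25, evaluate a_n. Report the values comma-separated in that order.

n=18: 18·1 9·2 6·3 3·6 2·9 1·18  φ→[6+6+2+2+1+1]=18
n=21: 1·21 3·7 7·3 21·1  φ→[1+2+6+12]=21
q^24  k|24↦φ(k): 24:8 12:4 8:4 6:2 4:2 3:2 2:1 1:1  a_24=24
q^25  k|25↦φ(k): 25:20 5:4 1:1  a_25=25

18, 21, 24, 25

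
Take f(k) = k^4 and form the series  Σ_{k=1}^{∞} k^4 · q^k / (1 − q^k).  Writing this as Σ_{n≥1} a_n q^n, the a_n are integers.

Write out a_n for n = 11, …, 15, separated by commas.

14642, 22386, 28562, 40834, 51332

q^11  k|11↦f(k): 1:1 11:14641  a_11=14642
d|12:{1,2,3,4,6,12}  Σf=1+16+81+256+1296+20736=22386
[q^13] f(13)=28561,f(1)=1 ⇒ 28562
[q^14] f(1)=1,f(2)=16,f(7)=2401,f(14)=38416 ⇒ 40834
q^15  k|15↦f(k): 15:50625 5:625 3:81 1:1  a_15=51332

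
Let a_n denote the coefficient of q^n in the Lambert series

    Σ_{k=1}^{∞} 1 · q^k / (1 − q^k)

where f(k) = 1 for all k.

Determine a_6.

a_6 = 4

n=6: 6·1 3·2 2·3 1·6  f→[1+1+1+1]=4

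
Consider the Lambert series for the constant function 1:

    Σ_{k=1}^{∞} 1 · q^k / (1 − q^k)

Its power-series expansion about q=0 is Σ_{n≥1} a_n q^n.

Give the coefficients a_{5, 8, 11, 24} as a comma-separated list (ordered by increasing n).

2, 4, 2, 8

n=5: 1·5 5·1  f→[1+1]=2
d|8:{1,2,4,8}  Σf=1+1+1+1=4
n=11: 11·1 1·11  f→[1+1]=2
[q^24] f(1)=1,f(2)=1,f(3)=1,f(4)=1,f(6)=1,f(8)=1,f(12)=1,f(24)=1 ⇒ 8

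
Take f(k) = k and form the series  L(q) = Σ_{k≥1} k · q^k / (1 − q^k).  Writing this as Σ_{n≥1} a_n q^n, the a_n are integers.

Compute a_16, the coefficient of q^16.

a_16 = 31

n=16: 16·1 8·2 4·4 2·8 1·16  f→[16+8+4+2+1]=31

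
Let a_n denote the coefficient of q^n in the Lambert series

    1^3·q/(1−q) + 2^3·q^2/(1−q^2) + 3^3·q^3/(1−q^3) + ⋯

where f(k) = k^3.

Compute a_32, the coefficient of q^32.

n=32: 1·32 2·16 4·8 8·4 16·2 32·1  f→[1+8+64+512+4096+32768]=37449

a_32 = 37449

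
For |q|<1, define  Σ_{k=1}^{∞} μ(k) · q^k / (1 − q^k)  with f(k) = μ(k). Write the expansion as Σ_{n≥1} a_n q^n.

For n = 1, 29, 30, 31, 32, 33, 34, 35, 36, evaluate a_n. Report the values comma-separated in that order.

1, 0, 0, 0, 0, 0, 0, 0, 0

d|1:{1}  Σμ=1=1
d|29:{1,29}  Σμ=1+(-1)=0
q^30  k|30↦μ(k): 1:1 2:-1 3:-1 5:-1 6:1 10:1 15:1 30:-1  a_30=0
n=31: 31·1 1·31  μ→[(-1)+1]=0
[q^32] μ(32)=0,μ(16)=0,μ(8)=0,μ(4)=0,μ(2)=-1,μ(1)=1 ⇒ 0
d|33:{33,11,3,1}  Σμ=1+(-1)+(-1)+1=0
n=34: 1·34 2·17 17·2 34·1  μ→[1+(-1)+(-1)+1]=0
n=35: 1·35 5·7 7·5 35·1  μ→[1+(-1)+(-1)+1]=0
[q^36] μ(36)=0,μ(18)=0,μ(12)=0,μ(9)=0,μ(6)=1,μ(4)=0,μ(3)=-1,μ(2)=-1,μ(1)=1 ⇒ 0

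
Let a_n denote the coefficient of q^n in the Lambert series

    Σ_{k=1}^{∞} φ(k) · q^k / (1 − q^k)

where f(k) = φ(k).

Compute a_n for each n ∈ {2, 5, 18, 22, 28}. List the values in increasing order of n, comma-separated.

q^2  k|2↦φ(k): 2:1 1:1  a_2=2
n=5: 1·5 5·1  φ→[1+4]=5
q^18  k|18↦φ(k): 18:6 9:6 6:2 3:2 2:1 1:1  a_18=18
[q^22] φ(1)=1,φ(2)=1,φ(11)=10,φ(22)=10 ⇒ 22
d|28:{28,14,7,4,2,1}  Σφ=12+6+6+2+1+1=28

2, 5, 18, 22, 28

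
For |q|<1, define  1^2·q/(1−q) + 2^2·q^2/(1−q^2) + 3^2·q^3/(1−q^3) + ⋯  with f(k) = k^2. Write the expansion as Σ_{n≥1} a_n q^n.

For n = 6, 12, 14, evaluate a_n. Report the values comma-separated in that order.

50, 210, 250

n=6: 6·1 3·2 2·3 1·6  f→[36+9+4+1]=50
n=12: 12·1 6·2 4·3 3·4 2·6 1·12  f→[144+36+16+9+4+1]=210
[q^14] f(1)=1,f(2)=4,f(7)=49,f(14)=196 ⇒ 250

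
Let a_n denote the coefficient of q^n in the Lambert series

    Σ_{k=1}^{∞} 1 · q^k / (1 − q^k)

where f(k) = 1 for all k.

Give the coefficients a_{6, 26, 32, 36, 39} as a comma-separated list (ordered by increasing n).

4, 4, 6, 9, 4

d|6:{1,2,3,6}  Σf=1+1+1+1=4
[q^26] f(26)=1,f(13)=1,f(2)=1,f(1)=1 ⇒ 4
[q^32] f(1)=1,f(2)=1,f(4)=1,f(8)=1,f(16)=1,f(32)=1 ⇒ 6
q^36  k|36↦f(k): 36:1 18:1 12:1 9:1 6:1 4:1 3:1 2:1 1:1  a_36=9
[q^39] f(1)=1,f(3)=1,f(13)=1,f(39)=1 ⇒ 4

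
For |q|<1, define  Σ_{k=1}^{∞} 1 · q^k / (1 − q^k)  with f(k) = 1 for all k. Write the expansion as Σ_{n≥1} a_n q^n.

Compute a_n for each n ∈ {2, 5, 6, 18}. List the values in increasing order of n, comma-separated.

2, 2, 4, 6

q^2  k|2↦f(k): 1:1 2:1  a_2=2
[q^5] f(5)=1,f(1)=1 ⇒ 2
n=6: 6·1 3·2 2·3 1·6  f→[1+1+1+1]=4
[q^18] f(18)=1,f(9)=1,f(6)=1,f(3)=1,f(2)=1,f(1)=1 ⇒ 6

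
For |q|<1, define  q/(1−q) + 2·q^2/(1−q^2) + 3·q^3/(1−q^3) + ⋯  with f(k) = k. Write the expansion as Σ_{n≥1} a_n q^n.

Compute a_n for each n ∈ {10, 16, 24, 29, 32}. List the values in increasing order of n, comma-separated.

q^10  k|10↦f(k): 1:1 2:2 5:5 10:10  a_10=18
d|16:{16,8,4,2,1}  Σf=16+8+4+2+1=31
q^24  k|24↦f(k): 24:24 12:12 8:8 6:6 4:4 3:3 2:2 1:1  a_24=60
d|29:{29,1}  Σf=29+1=30
q^32  k|32↦f(k): 32:32 16:16 8:8 4:4 2:2 1:1  a_32=63

18, 31, 60, 30, 63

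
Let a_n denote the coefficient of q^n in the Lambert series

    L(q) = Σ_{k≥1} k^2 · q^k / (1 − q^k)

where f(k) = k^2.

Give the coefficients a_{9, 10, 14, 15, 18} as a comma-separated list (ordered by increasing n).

91, 130, 250, 260, 455

q^9  k|9↦f(k): 1:1 3:9 9:81  a_9=91
q^10  k|10↦f(k): 10:100 5:25 2:4 1:1  a_10=130
q^14  k|14↦f(k): 1:1 2:4 7:49 14:196  a_14=250
[q^15] f(15)=225,f(5)=25,f(3)=9,f(1)=1 ⇒ 260
q^18  k|18↦f(k): 1:1 2:4 3:9 6:36 9:81 18:324  a_18=455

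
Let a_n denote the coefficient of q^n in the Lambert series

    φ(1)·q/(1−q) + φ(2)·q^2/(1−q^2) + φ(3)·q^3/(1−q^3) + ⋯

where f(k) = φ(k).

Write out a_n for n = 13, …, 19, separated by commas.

q^13  k|13↦φ(k): 1:1 13:12  a_13=13
d|14:{14,7,2,1}  Σφ=6+6+1+1=14
[q^15] φ(15)=8,φ(5)=4,φ(3)=2,φ(1)=1 ⇒ 15
[q^16] φ(16)=8,φ(8)=4,φ(4)=2,φ(2)=1,φ(1)=1 ⇒ 16
n=17: 17·1 1·17  φ→[16+1]=17
d|18:{18,9,6,3,2,1}  Σφ=6+6+2+2+1+1=18
q^19  k|19↦φ(k): 19:18 1:1  a_19=19

13, 14, 15, 16, 17, 18, 19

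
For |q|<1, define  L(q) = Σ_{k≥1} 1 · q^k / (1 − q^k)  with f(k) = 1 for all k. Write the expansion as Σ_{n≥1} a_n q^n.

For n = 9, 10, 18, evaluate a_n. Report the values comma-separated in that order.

[q^9] f(9)=1,f(3)=1,f(1)=1 ⇒ 3
q^10  k|10↦f(k): 1:1 2:1 5:1 10:1  a_10=4
q^18  k|18↦f(k): 1:1 2:1 3:1 6:1 9:1 18:1  a_18=6

3, 4, 6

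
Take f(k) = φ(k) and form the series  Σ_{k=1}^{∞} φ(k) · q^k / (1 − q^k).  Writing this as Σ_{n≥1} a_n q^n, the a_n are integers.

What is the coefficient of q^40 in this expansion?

[q^40] φ(40)=16,φ(20)=8,φ(10)=4,φ(8)=4,φ(5)=4,φ(4)=2,φ(2)=1,φ(1)=1 ⇒ 40

a_40 = 40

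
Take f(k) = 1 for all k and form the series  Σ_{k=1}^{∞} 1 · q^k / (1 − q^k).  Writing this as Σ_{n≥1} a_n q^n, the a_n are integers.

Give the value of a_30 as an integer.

[q^30] f(1)=1,f(2)=1,f(3)=1,f(5)=1,f(6)=1,f(10)=1,f(15)=1,f(30)=1 ⇒ 8

a_30 = 8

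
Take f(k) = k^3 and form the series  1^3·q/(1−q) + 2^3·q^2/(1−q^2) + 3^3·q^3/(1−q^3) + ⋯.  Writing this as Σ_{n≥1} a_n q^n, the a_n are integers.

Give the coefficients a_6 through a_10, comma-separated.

252, 344, 585, 757, 1134

[q^6] f(1)=1,f(2)=8,f(3)=27,f(6)=216 ⇒ 252
d|7:{1,7}  Σf=1+343=344
[q^8] f(8)=512,f(4)=64,f(2)=8,f(1)=1 ⇒ 585
d|9:{9,3,1}  Σf=729+27+1=757
[q^10] f(1)=1,f(2)=8,f(5)=125,f(10)=1000 ⇒ 1134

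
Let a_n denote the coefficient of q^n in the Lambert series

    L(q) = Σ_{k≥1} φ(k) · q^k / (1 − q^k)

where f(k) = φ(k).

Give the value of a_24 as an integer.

n=24: 1·24 2·12 3·8 4·6 6·4 8·3 12·2 24·1  φ→[1+1+2+2+2+4+4+8]=24

a_24 = 24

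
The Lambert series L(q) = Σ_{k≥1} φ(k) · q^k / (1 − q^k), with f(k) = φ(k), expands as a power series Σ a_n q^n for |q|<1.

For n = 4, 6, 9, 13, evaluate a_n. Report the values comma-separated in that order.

n=4: 4·1 2·2 1·4  φ→[2+1+1]=4
[q^6] φ(6)=2,φ(3)=2,φ(2)=1,φ(1)=1 ⇒ 6
[q^9] φ(9)=6,φ(3)=2,φ(1)=1 ⇒ 9
[q^13] φ(13)=12,φ(1)=1 ⇒ 13

4, 6, 9, 13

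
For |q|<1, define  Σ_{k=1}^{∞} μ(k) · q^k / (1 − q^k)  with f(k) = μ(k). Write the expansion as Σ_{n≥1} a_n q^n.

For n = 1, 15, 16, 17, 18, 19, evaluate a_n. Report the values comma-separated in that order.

q^1  k|1↦μ(k): 1:1  a_1=1
[q^15] μ(1)=1,μ(3)=-1,μ(5)=-1,μ(15)=1 ⇒ 0
d|16:{16,8,4,2,1}  Σμ=0+0+0+(-1)+1=0
[q^17] μ(1)=1,μ(17)=-1 ⇒ 0
q^18  k|18↦μ(k): 1:1 2:-1 3:-1 6:1 9:0 18:0  a_18=0
[q^19] μ(1)=1,μ(19)=-1 ⇒ 0

1, 0, 0, 0, 0, 0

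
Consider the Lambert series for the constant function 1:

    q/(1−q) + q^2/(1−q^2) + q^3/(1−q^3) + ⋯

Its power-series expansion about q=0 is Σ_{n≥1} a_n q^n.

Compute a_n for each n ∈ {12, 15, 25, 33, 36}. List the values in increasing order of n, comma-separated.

n=12: 1·12 2·6 3·4 4·3 6·2 12·1  f→[1+1+1+1+1+1]=6
n=15: 1·15 3·5 5·3 15·1  f→[1+1+1+1]=4
d|25:{1,5,25}  Σf=1+1+1=3
[q^33] f(33)=1,f(11)=1,f(3)=1,f(1)=1 ⇒ 4
[q^36] f(1)=1,f(2)=1,f(3)=1,f(4)=1,f(6)=1,f(9)=1,f(12)=1,f(18)=1,f(36)=1 ⇒ 9

6, 4, 3, 4, 9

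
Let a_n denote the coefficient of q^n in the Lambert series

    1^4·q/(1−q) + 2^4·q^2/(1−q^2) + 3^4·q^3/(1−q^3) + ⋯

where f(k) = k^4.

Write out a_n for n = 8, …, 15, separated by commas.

4369, 6643, 10642, 14642, 22386, 28562, 40834, 51332

n=8: 1·8 2·4 4·2 8·1  f→[1+16+256+4096]=4369
[q^9] f(9)=6561,f(3)=81,f(1)=1 ⇒ 6643
d|10:{1,2,5,10}  Σf=1+16+625+10000=10642
d|11:{11,1}  Σf=14641+1=14642
q^12  k|12↦f(k): 1:1 2:16 3:81 4:256 6:1296 12:20736  a_12=22386
n=13: 13·1 1·13  f→[28561+1]=28562
[q^14] f(14)=38416,f(7)=2401,f(2)=16,f(1)=1 ⇒ 40834
n=15: 1·15 3·5 5·3 15·1  f→[1+81+625+50625]=51332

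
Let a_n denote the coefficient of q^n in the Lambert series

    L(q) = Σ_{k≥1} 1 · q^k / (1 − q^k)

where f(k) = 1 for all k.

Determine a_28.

d|28:{1,2,4,7,14,28}  Σf=1+1+1+1+1+1=6

a_28 = 6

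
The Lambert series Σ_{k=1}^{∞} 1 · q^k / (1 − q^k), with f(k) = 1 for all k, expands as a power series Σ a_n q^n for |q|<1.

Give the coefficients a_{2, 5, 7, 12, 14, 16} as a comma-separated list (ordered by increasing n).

n=2: 2·1 1·2  f→[1+1]=2
d|5:{1,5}  Σf=1+1=2
n=7: 1·7 7·1  f→[1+1]=2
n=12: 12·1 6·2 4·3 3·4 2·6 1·12  f→[1+1+1+1+1+1]=6
[q^14] f(1)=1,f(2)=1,f(7)=1,f(14)=1 ⇒ 4
[q^16] f(16)=1,f(8)=1,f(4)=1,f(2)=1,f(1)=1 ⇒ 5

2, 2, 2, 6, 4, 5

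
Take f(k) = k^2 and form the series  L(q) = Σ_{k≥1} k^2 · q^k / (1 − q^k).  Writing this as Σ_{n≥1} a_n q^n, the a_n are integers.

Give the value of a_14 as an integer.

d|14:{1,2,7,14}  Σf=1+4+49+196=250

a_14 = 250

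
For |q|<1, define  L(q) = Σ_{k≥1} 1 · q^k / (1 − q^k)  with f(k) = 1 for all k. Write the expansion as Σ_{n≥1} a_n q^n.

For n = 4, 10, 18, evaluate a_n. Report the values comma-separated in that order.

[q^4] f(1)=1,f(2)=1,f(4)=1 ⇒ 3
[q^10] f(1)=1,f(2)=1,f(5)=1,f(10)=1 ⇒ 4
[q^18] f(1)=1,f(2)=1,f(3)=1,f(6)=1,f(9)=1,f(18)=1 ⇒ 6

3, 4, 6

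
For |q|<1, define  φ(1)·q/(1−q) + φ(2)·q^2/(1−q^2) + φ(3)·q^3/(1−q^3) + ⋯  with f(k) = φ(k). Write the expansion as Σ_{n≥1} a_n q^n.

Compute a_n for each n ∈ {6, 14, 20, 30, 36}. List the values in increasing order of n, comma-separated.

d|6:{6,3,2,1}  Σφ=2+2+1+1=6
[q^14] φ(1)=1,φ(2)=1,φ(7)=6,φ(14)=6 ⇒ 14
q^20  k|20↦φ(k): 20:8 10:4 5:4 4:2 2:1 1:1  a_20=20
[q^30] φ(1)=1,φ(2)=1,φ(3)=2,φ(5)=4,φ(6)=2,φ(10)=4,φ(15)=8,φ(30)=8 ⇒ 30
[q^36] φ(36)=12,φ(18)=6,φ(12)=4,φ(9)=6,φ(6)=2,φ(4)=2,φ(3)=2,φ(2)=1,φ(1)=1 ⇒ 36

6, 14, 20, 30, 36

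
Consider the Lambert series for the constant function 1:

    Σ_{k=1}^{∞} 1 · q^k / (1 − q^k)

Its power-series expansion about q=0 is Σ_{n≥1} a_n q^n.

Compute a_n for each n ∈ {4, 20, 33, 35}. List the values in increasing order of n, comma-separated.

3, 6, 4, 4

d|4:{1,2,4}  Σf=1+1+1=3
[q^20] f(1)=1,f(2)=1,f(4)=1,f(5)=1,f(10)=1,f(20)=1 ⇒ 6
d|33:{1,3,11,33}  Σf=1+1+1+1=4
d|35:{1,5,7,35}  Σf=1+1+1+1=4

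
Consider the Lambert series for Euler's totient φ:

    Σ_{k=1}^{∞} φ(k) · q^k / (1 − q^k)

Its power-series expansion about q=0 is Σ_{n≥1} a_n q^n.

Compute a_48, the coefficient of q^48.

d|48:{48,24,16,12,8,6,4,3,2,1}  Σφ=16+8+8+4+4+2+2+2+1+1=48

a_48 = 48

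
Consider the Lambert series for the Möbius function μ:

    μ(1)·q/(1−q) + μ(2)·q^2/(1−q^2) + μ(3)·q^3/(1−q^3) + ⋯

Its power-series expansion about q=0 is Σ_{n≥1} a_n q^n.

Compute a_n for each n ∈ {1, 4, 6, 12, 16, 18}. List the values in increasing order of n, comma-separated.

1, 0, 0, 0, 0, 0

n=1: 1·1  μ→[1]=1
n=4: 4·1 2·2 1·4  μ→[0+(-1)+1]=0
[q^6] μ(6)=1,μ(3)=-1,μ(2)=-1,μ(1)=1 ⇒ 0
q^12  k|12↦μ(k): 1:1 2:-1 3:-1 4:0 6:1 12:0  a_12=0
n=16: 16·1 8·2 4·4 2·8 1·16  μ→[0+0+0+(-1)+1]=0
q^18  k|18↦μ(k): 18:0 9:0 6:1 3:-1 2:-1 1:1  a_18=0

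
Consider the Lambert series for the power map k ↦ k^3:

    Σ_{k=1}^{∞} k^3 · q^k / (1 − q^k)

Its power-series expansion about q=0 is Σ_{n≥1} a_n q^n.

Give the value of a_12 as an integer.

d|12:{1,2,3,4,6,12}  Σf=1+8+27+64+216+1728=2044

a_12 = 2044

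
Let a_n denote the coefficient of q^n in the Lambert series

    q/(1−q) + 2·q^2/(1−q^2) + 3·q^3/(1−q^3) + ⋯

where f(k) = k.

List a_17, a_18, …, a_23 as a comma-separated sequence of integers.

18, 39, 20, 42, 32, 36, 24

d|17:{17,1}  Σf=17+1=18
d|18:{18,9,6,3,2,1}  Σf=18+9+6+3+2+1=39
[q^19] f(19)=19,f(1)=1 ⇒ 20
n=20: 1·20 2·10 4·5 5·4 10·2 20·1  f→[1+2+4+5+10+20]=42
[q^21] f(1)=1,f(3)=3,f(7)=7,f(21)=21 ⇒ 32
[q^22] f(1)=1,f(2)=2,f(11)=11,f(22)=22 ⇒ 36
[q^23] f(23)=23,f(1)=1 ⇒ 24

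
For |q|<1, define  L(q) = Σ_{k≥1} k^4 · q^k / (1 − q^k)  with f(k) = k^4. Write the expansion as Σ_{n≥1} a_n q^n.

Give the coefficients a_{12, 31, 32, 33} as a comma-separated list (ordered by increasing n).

22386, 923522, 1118481, 1200644

n=12: 12·1 6·2 4·3 3·4 2·6 1·12  f→[20736+1296+256+81+16+1]=22386
d|31:{31,1}  Σf=923521+1=923522
[q^32] f(1)=1,f(2)=16,f(4)=256,f(8)=4096,f(16)=65536,f(32)=1048576 ⇒ 1118481
n=33: 1·33 3·11 11·3 33·1  f→[1+81+14641+1185921]=1200644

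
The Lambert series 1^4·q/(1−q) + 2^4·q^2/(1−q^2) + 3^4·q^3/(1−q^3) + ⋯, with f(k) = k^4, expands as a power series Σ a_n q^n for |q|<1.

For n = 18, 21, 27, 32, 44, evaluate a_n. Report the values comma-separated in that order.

[q^18] f(18)=104976,f(9)=6561,f(6)=1296,f(3)=81,f(2)=16,f(1)=1 ⇒ 112931
n=21: 21·1 7·3 3·7 1·21  f→[194481+2401+81+1]=196964
n=27: 27·1 9·3 3·9 1·27  f→[531441+6561+81+1]=538084
d|32:{32,16,8,4,2,1}  Σf=1048576+65536+4096+256+16+1=1118481
n=44: 44·1 22·2 11·4 4·11 2·22 1·44  f→[3748096+234256+14641+256+16+1]=3997266

112931, 196964, 538084, 1118481, 3997266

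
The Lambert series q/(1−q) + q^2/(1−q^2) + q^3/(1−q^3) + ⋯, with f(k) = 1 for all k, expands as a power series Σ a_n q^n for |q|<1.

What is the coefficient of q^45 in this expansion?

q^45  k|45↦f(k): 45:1 15:1 9:1 5:1 3:1 1:1  a_45=6

a_45 = 6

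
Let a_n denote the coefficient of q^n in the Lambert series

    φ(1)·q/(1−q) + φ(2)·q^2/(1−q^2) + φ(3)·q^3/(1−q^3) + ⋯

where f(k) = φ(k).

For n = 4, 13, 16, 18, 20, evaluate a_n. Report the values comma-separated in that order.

[q^4] φ(4)=2,φ(2)=1,φ(1)=1 ⇒ 4
d|13:{1,13}  Σφ=1+12=13
q^16  k|16↦φ(k): 16:8 8:4 4:2 2:1 1:1  a_16=16
[q^18] φ(1)=1,φ(2)=1,φ(3)=2,φ(6)=2,φ(9)=6,φ(18)=6 ⇒ 18
n=20: 20·1 10·2 5·4 4·5 2·10 1·20  φ→[8+4+4+2+1+1]=20

4, 13, 16, 18, 20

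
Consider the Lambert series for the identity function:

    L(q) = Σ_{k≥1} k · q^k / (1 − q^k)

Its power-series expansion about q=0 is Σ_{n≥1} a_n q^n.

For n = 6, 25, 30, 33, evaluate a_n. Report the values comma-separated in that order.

12, 31, 72, 48

[q^6] f(6)=6,f(3)=3,f(2)=2,f(1)=1 ⇒ 12
d|25:{25,5,1}  Σf=25+5+1=31
d|30:{30,15,10,6,5,3,2,1}  Σf=30+15+10+6+5+3+2+1=72
d|33:{1,3,11,33}  Σf=1+3+11+33=48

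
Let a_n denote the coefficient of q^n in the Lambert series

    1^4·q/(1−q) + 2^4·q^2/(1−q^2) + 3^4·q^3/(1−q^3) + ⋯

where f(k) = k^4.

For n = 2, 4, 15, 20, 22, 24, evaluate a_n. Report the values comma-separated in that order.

[q^2] f(1)=1,f(2)=16 ⇒ 17
d|4:{1,2,4}  Σf=1+16+256=273
d|15:{15,5,3,1}  Σf=50625+625+81+1=51332
[q^20] f(20)=160000,f(10)=10000,f(5)=625,f(4)=256,f(2)=16,f(1)=1 ⇒ 170898
[q^22] f(1)=1,f(2)=16,f(11)=14641,f(22)=234256 ⇒ 248914
q^24  k|24↦f(k): 1:1 2:16 3:81 4:256 6:1296 8:4096 12:20736 24:331776  a_24=358258

17, 273, 51332, 170898, 248914, 358258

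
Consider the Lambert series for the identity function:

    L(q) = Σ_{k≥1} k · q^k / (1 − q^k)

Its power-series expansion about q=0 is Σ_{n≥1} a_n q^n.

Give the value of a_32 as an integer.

[q^32] f(1)=1,f(2)=2,f(4)=4,f(8)=8,f(16)=16,f(32)=32 ⇒ 63

a_32 = 63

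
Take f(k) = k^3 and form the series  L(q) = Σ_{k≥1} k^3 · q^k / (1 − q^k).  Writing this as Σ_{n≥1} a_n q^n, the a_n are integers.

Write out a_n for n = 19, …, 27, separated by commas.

6860, 9198, 9632, 11988, 12168, 16380, 15751, 19782, 20440

[q^19] f(1)=1,f(19)=6859 ⇒ 6860
q^20  k|20↦f(k): 20:8000 10:1000 5:125 4:64 2:8 1:1  a_20=9198
n=21: 21·1 7·3 3·7 1·21  f→[9261+343+27+1]=9632
[q^22] f(22)=10648,f(11)=1331,f(2)=8,f(1)=1 ⇒ 11988
n=23: 1·23 23·1  f→[1+12167]=12168
d|24:{1,2,3,4,6,8,12,24}  Σf=1+8+27+64+216+512+1728+13824=16380
q^25  k|25↦f(k): 1:1 5:125 25:15625  a_25=15751
[q^26] f(26)=17576,f(13)=2197,f(2)=8,f(1)=1 ⇒ 19782
d|27:{27,9,3,1}  Σf=19683+729+27+1=20440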